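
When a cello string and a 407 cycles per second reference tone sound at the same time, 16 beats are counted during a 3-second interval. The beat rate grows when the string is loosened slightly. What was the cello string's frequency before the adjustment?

401.6667 Hz

Beat frequency = 16/3 = 5.3333 Hz.
|f − 407| = 5.3333, so the cello string was at either 401.6667 Hz or 412.3333 Hz.
Reducing tension lowers a string's frequency; the adjustment lowers the cello string's frequency.
The beat rate rose, so the adjustment moved the cello string further from 407 Hz — it was already below the reference.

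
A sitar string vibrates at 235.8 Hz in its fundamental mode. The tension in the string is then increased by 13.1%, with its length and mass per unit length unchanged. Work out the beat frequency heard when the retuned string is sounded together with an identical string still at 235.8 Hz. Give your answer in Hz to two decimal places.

14.97 Hz

For a string, f ∝ √T, so the new frequency is 235.8·√1.131 = 250.7697 Hz.
f_beat = |250.7697 − 235.8| = 14.97 Hz.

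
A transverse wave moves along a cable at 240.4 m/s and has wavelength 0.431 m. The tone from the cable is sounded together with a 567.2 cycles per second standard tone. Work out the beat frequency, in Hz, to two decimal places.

Source frequency f = v/λ = 240.4/0.431 = 557.7726 Hz.
f_beat = |557.7726 − 567.2| = 9.43 Hz.

9.43 Hz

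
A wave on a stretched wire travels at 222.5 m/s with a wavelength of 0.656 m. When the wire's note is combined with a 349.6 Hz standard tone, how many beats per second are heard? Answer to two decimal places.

10.42 Hz

Source frequency f = v/λ = 222.5/0.656 = 339.1768 Hz.
f_beat = |339.1768 − 349.6| = 10.42 Hz.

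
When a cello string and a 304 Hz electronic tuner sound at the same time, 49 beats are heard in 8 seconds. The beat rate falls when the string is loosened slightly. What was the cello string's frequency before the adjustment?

Beat frequency = 49/8 = 6.125 Hz.
|f − 304| = 6.125, so the cello string was at either 297.875 Hz or 310.125 Hz.
Reducing tension lowers a string's frequency; the adjustment lowers the cello string's frequency.
The beat rate fell, so the adjustment moved the cello string toward 304 Hz — it must have started above the reference.

310.125 Hz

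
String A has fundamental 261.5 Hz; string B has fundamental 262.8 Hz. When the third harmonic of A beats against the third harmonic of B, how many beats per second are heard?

3.9 Hz

Third harmonic of the first: 3·261.5 = 784.5 Hz.
Third harmonic of the second: 3·262.8 = 788.4 Hz.
f_beat = |784.5 − 788.4| = 3.9 Hz.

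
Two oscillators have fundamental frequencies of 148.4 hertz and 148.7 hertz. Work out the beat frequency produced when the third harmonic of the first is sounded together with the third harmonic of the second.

0.9 Hz

Third harmonic of the first: 3·148.4 = 445.2 Hz.
Third harmonic of the second: 3·148.7 = 446.1 Hz.
f_beat = |445.2 − 446.1| = 0.9 Hz.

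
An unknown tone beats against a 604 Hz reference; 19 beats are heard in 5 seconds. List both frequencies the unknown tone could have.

Beat frequency = 19/5 = 3.8 Hz.
|f − 604| = 3.8, so f = 604 ± 3.8.

600.2 Hz or 607.8 Hz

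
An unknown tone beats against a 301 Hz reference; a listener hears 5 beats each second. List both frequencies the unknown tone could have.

|f − 301| = 5, so f = 301 ± 5.

296 Hz or 306 Hz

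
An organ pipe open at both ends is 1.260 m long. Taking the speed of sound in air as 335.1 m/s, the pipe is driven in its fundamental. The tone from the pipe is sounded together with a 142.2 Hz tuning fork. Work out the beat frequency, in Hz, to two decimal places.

Open pipe: f_n = n·v/(2L) = 1·335.1/(2·1.260) = 132.9762 Hz.
f_beat = |132.9762 − 142.2| = 9.22 Hz.

9.22 Hz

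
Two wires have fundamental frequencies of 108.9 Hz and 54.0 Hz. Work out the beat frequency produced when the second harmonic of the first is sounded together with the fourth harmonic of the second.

Second harmonic of the first: 2·108.9 = 217.8 Hz.
Fourth harmonic of the second: 4·54.0 = 216.0 Hz.
f_beat = |217.8 − 216.0| = 1.8 Hz.

1.8 Hz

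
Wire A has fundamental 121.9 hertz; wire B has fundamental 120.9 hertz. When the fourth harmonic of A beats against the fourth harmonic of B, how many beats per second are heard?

4.0 Hz

Fourth harmonic of the first: 4·121.9 = 487.6 Hz.
Fourth harmonic of the second: 4·120.9 = 483.6 Hz.
f_beat = |487.6 − 483.6| = 4.0 Hz.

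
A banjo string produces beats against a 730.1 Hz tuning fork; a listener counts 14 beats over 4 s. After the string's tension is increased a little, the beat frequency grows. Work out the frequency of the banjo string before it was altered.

733.6 Hz

Beat frequency = 14/4 = 3.5 Hz.
|f − 730.1| = 3.5, so the banjo string was at either 726.6 Hz or 733.6 Hz.
Higher tension means higher frequency; the adjustment raises the banjo string's frequency.
The beat rate rose, so the adjustment moved the banjo string further from 730.1 Hz — it was already above the reference.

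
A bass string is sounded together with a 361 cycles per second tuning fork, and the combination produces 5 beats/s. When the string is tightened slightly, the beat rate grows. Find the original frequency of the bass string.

|f − 361| = 5, so the bass string was at either 356 Hz or 366 Hz.
Increasing tension raises a string's frequency; the adjustment raises the bass string's frequency.
The beat rate rose, so the adjustment moved the bass string further from 361 Hz — it was already above the reference.

366 Hz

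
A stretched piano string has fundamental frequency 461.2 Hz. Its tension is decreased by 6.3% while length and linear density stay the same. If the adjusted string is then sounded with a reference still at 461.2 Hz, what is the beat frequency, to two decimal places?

For a string, f ∝ √T, so the new frequency is 461.2·√0.937 = 446.4359 Hz.
f_beat = |446.4359 − 461.2| = 14.76 Hz.

14.76 Hz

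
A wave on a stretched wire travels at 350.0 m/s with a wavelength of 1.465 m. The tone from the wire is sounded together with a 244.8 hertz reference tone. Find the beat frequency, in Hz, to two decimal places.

5.89 Hz

Source frequency f = v/λ = 350.0/1.465 = 238.9078 Hz.
f_beat = |238.9078 − 244.8| = 5.89 Hz.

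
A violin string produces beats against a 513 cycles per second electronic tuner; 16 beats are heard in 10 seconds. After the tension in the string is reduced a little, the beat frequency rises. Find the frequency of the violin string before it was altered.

Beat frequency = 16/10 = 1.6 Hz.
|f − 513| = 1.6, so the violin string was at either 511.4 Hz or 514.6 Hz.
Lower tension means lower frequency; the adjustment lowers the violin string's frequency.
The beat rate rose, so the adjustment moved the violin string further from 513 Hz — it was already below the reference.

511.4 Hz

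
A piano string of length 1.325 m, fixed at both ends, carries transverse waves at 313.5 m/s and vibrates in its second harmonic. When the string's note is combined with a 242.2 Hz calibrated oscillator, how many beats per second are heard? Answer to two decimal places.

For a string fixed at both ends, f_n = n·v/(2L) = 2·313.5/(2·1.325) = 236.6038 Hz.
f_beat = |236.6038 − 242.2| = 5.60 Hz.

5.60 Hz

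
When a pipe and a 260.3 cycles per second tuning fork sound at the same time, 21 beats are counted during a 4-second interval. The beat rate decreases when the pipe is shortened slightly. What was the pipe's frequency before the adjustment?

Beat frequency = 21/4 = 5.25 Hz.
|f − 260.3| = 5.25, so the pipe was at either 255.05 Hz or 265.55 Hz.
A shorter pipe has a higher fundamental; the adjustment raises the pipe's frequency.
The beat rate fell, so the adjustment moved the pipe toward 260.3 Hz — it must have started below the reference.

255.05 Hz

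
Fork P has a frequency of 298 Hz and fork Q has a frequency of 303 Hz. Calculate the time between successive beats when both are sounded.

f_beat = |298 − 303| = 5 Hz.
Beat period T = 1 / f_beat = 1 / 5 s.

0.200 s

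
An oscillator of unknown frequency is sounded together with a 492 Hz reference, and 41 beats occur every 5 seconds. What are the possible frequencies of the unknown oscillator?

Beat frequency = 41/5 = 8.2 Hz.
|f − 492| = 8.2, so f = 492 ± 8.2.

483.8 Hz or 500.2 Hz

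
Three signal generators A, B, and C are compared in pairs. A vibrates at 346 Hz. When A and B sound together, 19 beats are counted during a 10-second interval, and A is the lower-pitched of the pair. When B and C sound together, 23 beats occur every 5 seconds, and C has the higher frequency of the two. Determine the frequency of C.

352.5 Hz

A–B: Beat frequency = 19/10 = 1.9 Hz.
B is above A, so f_B = 346 + 1.9 = 347.9 Hz.
B–C: Beat frequency = 23/5 = 4.6 Hz.
C is above B, so f_C = 347.9 + 4.6 = 352.5 Hz.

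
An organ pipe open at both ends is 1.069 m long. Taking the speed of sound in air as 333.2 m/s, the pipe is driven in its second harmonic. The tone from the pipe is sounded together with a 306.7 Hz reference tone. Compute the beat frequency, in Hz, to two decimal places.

Open pipe: f_n = n·v/(2L) = 2·333.2/(2·1.069) = 311.6932 Hz.
f_beat = |311.6932 − 306.7| = 4.99 Hz.

4.99 Hz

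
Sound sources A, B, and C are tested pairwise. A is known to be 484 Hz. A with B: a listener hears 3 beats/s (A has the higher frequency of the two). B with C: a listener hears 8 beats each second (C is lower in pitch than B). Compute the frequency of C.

B is below A, so f_B = 484 − 3 = 481 Hz.
C is below B, so f_C = 481 − 8 = 473 Hz.

473 Hz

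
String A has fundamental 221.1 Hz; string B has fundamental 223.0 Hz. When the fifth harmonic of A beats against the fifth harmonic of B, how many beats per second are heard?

9.5 Hz

Fifth harmonic of the first: 5·221.1 = 1105.5 Hz.
Fifth harmonic of the second: 5·223.0 = 1115.0 Hz.
f_beat = |1105.5 − 1115.0| = 9.5 Hz.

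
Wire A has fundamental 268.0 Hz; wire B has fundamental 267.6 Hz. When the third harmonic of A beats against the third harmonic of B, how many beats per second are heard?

Third harmonic of the first: 3·268.0 = 804.0 Hz.
Third harmonic of the second: 3·267.6 = 802.8 Hz.
f_beat = |804.0 − 802.8| = 1.2 Hz.

1.2 Hz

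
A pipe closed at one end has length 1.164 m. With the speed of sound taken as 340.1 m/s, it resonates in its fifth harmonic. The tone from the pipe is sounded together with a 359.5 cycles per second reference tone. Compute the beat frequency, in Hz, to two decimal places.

Closed pipe (odd harmonics): f_n = n·v/(4L) = 5·340.1/(4·1.164) = 365.2277 Hz.
f_beat = |365.2277 − 359.5| = 5.73 Hz.

5.73 Hz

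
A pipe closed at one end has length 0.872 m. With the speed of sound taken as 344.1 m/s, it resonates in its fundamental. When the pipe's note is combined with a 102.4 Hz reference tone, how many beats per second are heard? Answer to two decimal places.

Closed pipe (odd harmonics): f_n = n·v/(4L) = 1·344.1/(4·0.872) = 98.6525 Hz.
f_beat = |98.6525 − 102.4| = 3.75 Hz.

3.75 Hz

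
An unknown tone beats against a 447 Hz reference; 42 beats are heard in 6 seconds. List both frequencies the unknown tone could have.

440 Hz or 454 Hz

Beat frequency = 42/6 = 7 Hz.
|f − 447| = 7, so f = 447 ± 7.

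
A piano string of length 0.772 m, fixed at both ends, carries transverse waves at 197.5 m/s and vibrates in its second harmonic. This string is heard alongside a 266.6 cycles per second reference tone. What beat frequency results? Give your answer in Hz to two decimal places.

10.77 Hz

For a string fixed at both ends, f_n = n·v/(2L) = 2·197.5/(2·0.772) = 255.8290 Hz.
f_beat = |255.8290 − 266.6| = 10.77 Hz.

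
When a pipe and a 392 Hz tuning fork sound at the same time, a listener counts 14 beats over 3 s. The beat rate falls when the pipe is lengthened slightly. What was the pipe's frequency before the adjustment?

396.6667 Hz

Beat frequency = 14/3 = 4.6667 Hz.
|f − 392| = 4.6667, so the pipe was at either 387.3333 Hz or 396.6667 Hz.
A longer pipe has a lower fundamental; the adjustment lowers the pipe's frequency.
The beat rate fell, so the adjustment moved the pipe toward 392 Hz — it must have started above the reference.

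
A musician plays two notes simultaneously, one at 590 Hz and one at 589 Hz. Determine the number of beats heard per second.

f_beat = |f₁ − f₂|.
|590 − 589| = 1 Hz.

1 Hz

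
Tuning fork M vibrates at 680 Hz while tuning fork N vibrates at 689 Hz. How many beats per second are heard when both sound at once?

Beats arise from superposition of two nearby frequencies; the beat rate is |f₁ − f₂|.
|680 − 689| = 9 Hz.

9 Hz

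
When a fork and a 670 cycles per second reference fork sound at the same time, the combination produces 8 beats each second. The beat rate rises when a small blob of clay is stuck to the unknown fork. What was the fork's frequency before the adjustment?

662 Hz

|f − 670| = 8, so the fork was at either 662 Hz or 678 Hz.
Adding mass to a fork lowers its frequency; the adjustment lowers the fork's frequency.
The beat rate rose, so the adjustment moved the fork further from 670 Hz — it was already below the reference.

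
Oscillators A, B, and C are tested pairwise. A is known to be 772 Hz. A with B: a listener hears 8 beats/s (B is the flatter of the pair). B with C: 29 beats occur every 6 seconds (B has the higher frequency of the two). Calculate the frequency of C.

B is below A, so f_B = 772 − 8 = 764 Hz.
B–C: Beat frequency = 29/6 = 4.8333 Hz.
C is below B, so f_C = 764 − 4.8333 = 759.1667 Hz.

759.1667 Hz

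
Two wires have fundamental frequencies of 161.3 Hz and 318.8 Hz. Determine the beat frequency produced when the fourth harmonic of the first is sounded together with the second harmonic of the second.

Fourth harmonic of the first: 4·161.3 = 645.2 Hz.
Second harmonic of the second: 2·318.8 = 637.6 Hz.
f_beat = |645.2 − 637.6| = 7.6 Hz.

7.6 Hz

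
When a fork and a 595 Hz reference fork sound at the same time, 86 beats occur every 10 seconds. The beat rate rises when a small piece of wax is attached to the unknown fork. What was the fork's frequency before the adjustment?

586.4 Hz

Beat frequency = 86/10 = 8.6 Hz.
|f − 595| = 8.6, so the fork was at either 586.4 Hz or 603.6 Hz.
Loading a fork with wax lowers its frequency; the adjustment lowers the fork's frequency.
The beat rate rose, so the adjustment moved the fork further from 595 Hz — it was already below the reference.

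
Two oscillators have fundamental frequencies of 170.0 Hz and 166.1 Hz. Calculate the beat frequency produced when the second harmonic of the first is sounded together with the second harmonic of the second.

Second harmonic of the first: 2·170.0 = 340.0 Hz.
Second harmonic of the second: 2·166.1 = 332.2 Hz.
f_beat = |340.0 − 332.2| = 7.8 Hz.

7.8 Hz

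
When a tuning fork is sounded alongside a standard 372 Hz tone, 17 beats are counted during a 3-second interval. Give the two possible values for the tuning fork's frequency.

366.3333 Hz or 377.6667 Hz

Beat frequency = 17/3 = 5.6667 Hz.
|f − 372| = 5.6667, so f = 372 ± 5.6667.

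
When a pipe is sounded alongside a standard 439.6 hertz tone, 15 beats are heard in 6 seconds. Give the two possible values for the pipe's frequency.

Beat frequency = 15/6 = 2.5 Hz.
|f − 439.6| = 2.5, so f = 439.6 ± 2.5.

437.1 Hz or 442.1 Hz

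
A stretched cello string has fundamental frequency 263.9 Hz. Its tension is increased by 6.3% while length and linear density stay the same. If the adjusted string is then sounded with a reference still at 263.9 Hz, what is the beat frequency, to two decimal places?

8.19 Hz

For a string, f ∝ √T, so the new frequency is 263.9·√1.063 = 272.0859 Hz.
f_beat = |272.0859 − 263.9| = 8.19 Hz.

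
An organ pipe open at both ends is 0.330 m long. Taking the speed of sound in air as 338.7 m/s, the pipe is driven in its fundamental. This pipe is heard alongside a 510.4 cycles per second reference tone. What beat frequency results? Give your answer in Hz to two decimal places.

2.78 Hz

Open pipe: f_n = n·v/(2L) = 1·338.7/(2·0.330) = 513.1818 Hz.
f_beat = |513.1818 − 510.4| = 2.78 Hz.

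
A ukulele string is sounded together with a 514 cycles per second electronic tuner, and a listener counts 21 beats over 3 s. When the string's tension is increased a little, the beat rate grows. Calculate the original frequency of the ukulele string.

521 Hz

Beat frequency = 21/3 = 7 Hz.
|f − 514| = 7, so the ukulele string was at either 507 Hz or 521 Hz.
Higher tension means higher frequency; the adjustment raises the ukulele string's frequency.
The beat rate rose, so the adjustment moved the ukulele string further from 514 Hz — it was already above the reference.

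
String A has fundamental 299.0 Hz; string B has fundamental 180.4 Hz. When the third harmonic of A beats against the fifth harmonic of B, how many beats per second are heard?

Third harmonic of the first: 3·299.0 = 897.0 Hz.
Fifth harmonic of the second: 5·180.4 = 902.0 Hz.
f_beat = |897.0 − 902.0| = 5.0 Hz.

5.0 Hz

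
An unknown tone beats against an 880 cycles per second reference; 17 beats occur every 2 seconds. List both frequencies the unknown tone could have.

871.5 Hz or 888.5 Hz

Beat frequency = 17/2 = 8.5 Hz.
|f − 880| = 8.5, so f = 880 ± 8.5.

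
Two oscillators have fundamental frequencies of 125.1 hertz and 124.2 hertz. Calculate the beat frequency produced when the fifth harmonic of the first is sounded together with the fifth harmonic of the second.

Fifth harmonic of the first: 5·125.1 = 625.5 Hz.
Fifth harmonic of the second: 5·124.2 = 621.0 Hz.
f_beat = |625.5 − 621.0| = 4.5 Hz.

4.5 Hz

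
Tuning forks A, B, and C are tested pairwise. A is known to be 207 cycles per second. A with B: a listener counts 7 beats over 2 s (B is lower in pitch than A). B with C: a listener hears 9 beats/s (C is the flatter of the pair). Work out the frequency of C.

194.5 Hz

A–B: Beat frequency = 7/2 = 3.5 Hz.
B is below A, so f_B = 207 − 3.5 = 203.5 Hz.
C is below B, so f_C = 203.5 − 9 = 194.5 Hz.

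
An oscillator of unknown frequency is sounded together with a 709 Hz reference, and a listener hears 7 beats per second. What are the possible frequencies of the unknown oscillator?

|f − 709| = 7, so f = 709 ± 7.

702 Hz or 716 Hz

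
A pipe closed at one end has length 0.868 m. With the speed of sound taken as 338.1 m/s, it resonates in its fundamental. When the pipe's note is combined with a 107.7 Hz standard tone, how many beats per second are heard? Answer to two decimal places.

10.32 Hz

Closed pipe (odd harmonics): f_n = n·v/(4L) = 1·338.1/(4·0.868) = 97.3790 Hz.
f_beat = |97.3790 − 107.7| = 10.32 Hz.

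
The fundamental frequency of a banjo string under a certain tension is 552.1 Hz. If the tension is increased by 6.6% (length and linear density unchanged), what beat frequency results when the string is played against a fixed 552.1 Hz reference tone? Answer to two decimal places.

17.93 Hz

For a string, f ∝ √T, so the new frequency is 552.1·√1.066 = 570.0282 Hz.
f_beat = |570.0282 − 552.1| = 17.93 Hz.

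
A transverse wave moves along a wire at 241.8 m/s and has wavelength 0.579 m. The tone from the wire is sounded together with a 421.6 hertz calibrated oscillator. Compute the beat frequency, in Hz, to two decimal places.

Source frequency f = v/λ = 241.8/0.579 = 417.6166 Hz.
f_beat = |417.6166 − 421.6| = 3.98 Hz.

3.98 Hz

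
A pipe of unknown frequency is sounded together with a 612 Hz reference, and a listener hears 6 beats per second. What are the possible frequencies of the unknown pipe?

|f − 612| = 6, so f = 612 ± 6.

606 Hz or 618 Hz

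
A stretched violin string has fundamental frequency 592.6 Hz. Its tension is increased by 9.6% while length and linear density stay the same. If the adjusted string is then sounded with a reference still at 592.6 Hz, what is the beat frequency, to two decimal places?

27.79 Hz

For a string, f ∝ √T, so the new frequency is 592.6·√1.096 = 620.3931 Hz.
f_beat = |620.3931 − 592.6| = 27.79 Hz.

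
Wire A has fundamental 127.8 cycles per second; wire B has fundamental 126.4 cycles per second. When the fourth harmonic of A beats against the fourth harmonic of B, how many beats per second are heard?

Fourth harmonic of the first: 4·127.8 = 511.2 Hz.
Fourth harmonic of the second: 4·126.4 = 505.6 Hz.
f_beat = |511.2 − 505.6| = 5.6 Hz.

5.6 Hz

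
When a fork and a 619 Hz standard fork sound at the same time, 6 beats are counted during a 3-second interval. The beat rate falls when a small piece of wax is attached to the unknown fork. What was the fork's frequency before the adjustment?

Beat frequency = 6/3 = 2 Hz.
|f − 619| = 2, so the fork was at either 617 Hz or 621 Hz.
Loading a fork with wax lowers its frequency; the adjustment lowers the fork's frequency.
The beat rate fell, so the adjustment moved the fork toward 619 Hz — it must have started above the reference.

621 Hz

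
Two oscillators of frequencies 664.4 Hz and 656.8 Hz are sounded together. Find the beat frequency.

f_beat = |f₁ − f₂|.
|664.4 − 656.8| = 7.6 Hz.

7.6 Hz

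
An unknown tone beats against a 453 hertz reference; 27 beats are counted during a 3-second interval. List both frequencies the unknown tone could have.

444 Hz or 462 Hz

Beat frequency = 27/3 = 9 Hz.
|f − 453| = 9, so f = 453 ± 9.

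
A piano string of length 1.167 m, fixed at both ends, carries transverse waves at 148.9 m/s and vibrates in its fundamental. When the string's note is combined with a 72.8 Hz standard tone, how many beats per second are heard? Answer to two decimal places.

9.00 Hz

For a string fixed at both ends, f_n = n·v/(2L) = 1·148.9/(2·1.167) = 63.7961 Hz.
f_beat = |63.7961 − 72.8| = 9.00 Hz.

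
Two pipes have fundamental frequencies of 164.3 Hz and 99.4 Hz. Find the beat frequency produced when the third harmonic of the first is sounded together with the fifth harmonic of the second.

4.1 Hz

Third harmonic of the first: 3·164.3 = 492.9 Hz.
Fifth harmonic of the second: 5·99.4 = 497.0 Hz.
f_beat = |492.9 − 497.0| = 4.1 Hz.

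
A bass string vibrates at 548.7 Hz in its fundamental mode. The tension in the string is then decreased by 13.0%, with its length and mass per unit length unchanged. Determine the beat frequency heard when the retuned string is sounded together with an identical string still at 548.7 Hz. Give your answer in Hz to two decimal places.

36.91 Hz

For a string, f ∝ √T, so the new frequency is 548.7·√0.870 = 511.7933 Hz.
f_beat = |511.7933 − 548.7| = 36.91 Hz.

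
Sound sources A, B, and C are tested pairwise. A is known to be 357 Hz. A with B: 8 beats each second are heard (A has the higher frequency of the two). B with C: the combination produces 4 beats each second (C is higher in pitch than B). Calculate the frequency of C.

353 Hz

B is below A, so f_B = 357 − 8 = 349 Hz.
C is above B, so f_C = 349 + 4 = 353 Hz.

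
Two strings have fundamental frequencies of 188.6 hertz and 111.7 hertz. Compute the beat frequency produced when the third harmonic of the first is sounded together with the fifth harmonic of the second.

Third harmonic of the first: 3·188.6 = 565.8 Hz.
Fifth harmonic of the second: 5·111.7 = 558.5 Hz.
f_beat = |565.8 − 558.5| = 7.3 Hz.

7.3 Hz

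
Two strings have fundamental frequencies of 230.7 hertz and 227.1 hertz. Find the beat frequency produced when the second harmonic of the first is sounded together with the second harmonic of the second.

Second harmonic of the first: 2·230.7 = 461.4 Hz.
Second harmonic of the second: 2·227.1 = 454.2 Hz.
f_beat = |461.4 − 454.2| = 7.2 Hz.

7.2 Hz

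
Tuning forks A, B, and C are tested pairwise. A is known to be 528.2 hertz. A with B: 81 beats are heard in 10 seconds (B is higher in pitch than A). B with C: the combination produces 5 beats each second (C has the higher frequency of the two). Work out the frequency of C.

A–B: Beat frequency = 81/10 = 8.1 Hz.
B is above A, so f_B = 528.2 + 8.1 = 536.3 Hz.
C is above B, so f_C = 536.3 + 5 = 541.3 Hz.

541.3 Hz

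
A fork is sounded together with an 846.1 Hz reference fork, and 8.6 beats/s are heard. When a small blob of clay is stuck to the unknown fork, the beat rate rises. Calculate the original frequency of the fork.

837.5 Hz

|f − 846.1| = 8.6, so the fork was at either 837.5 Hz or 854.7 Hz.
Adding mass to a fork lowers its frequency; the adjustment lowers the fork's frequency.
The beat rate rose, so the adjustment moved the fork further from 846.1 Hz — it was already below the reference.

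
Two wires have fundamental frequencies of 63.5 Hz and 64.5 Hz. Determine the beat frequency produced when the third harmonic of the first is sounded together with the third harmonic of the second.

Third harmonic of the first: 3·63.5 = 190.5 Hz.
Third harmonic of the second: 3·64.5 = 193.5 Hz.
f_beat = |190.5 − 193.5| = 3.0 Hz.

3.0 Hz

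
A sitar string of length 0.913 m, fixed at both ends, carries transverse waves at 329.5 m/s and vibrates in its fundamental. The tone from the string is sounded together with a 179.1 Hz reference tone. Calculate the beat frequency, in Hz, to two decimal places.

For a string fixed at both ends, f_n = n·v/(2L) = 1·329.5/(2·0.913) = 180.4491 Hz.
f_beat = |180.4491 − 179.1| = 1.35 Hz.

1.35 Hz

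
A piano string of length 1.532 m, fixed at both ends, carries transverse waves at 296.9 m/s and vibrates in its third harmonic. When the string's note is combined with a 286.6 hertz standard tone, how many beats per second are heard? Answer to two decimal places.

For a string fixed at both ends, f_n = n·v/(2L) = 3·296.9/(2·1.532) = 290.6984 Hz.
f_beat = |290.6984 − 286.6| = 4.10 Hz.

4.10 Hz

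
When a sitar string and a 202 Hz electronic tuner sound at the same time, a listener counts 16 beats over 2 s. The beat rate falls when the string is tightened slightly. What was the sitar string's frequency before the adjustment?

194 Hz

Beat frequency = 16/2 = 8 Hz.
|f − 202| = 8, so the sitar string was at either 194 Hz or 210 Hz.
Increasing tension raises a string's frequency; the adjustment raises the sitar string's frequency.
The beat rate fell, so the adjustment moved the sitar string toward 202 Hz — it must have started below the reference.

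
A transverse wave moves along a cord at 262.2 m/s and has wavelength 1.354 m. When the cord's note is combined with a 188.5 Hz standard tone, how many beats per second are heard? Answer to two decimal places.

Source frequency f = v/λ = 262.2/1.354 = 193.6484 Hz.
f_beat = |193.6484 − 188.5| = 5.15 Hz.

5.15 Hz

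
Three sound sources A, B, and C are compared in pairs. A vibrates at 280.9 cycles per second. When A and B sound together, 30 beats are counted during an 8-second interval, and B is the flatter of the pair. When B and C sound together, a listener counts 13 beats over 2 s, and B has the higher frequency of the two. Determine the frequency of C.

270.65 Hz

A–B: Beat frequency = 30/8 = 3.75 Hz.
B is below A, so f_B = 280.9 − 3.75 = 277.15 Hz.
B–C: Beat frequency = 13/2 = 6.5 Hz.
C is below B, so f_C = 277.15 − 6.5 = 270.65 Hz.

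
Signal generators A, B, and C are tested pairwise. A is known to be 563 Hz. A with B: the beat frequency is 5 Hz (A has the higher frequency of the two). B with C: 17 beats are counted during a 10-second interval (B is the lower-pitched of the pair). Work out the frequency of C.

B is below A, so f_B = 563 − 5 = 558 Hz.
B–C: Beat frequency = 17/10 = 1.7 Hz.
C is above B, so f_C = 558 + 1.7 = 559.7 Hz.

559.7 Hz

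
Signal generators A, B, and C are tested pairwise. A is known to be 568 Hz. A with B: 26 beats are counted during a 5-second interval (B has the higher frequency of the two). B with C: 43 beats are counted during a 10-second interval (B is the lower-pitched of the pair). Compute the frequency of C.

A–B: Beat frequency = 26/5 = 5.2 Hz.
B is above A, so f_B = 568 + 5.2 = 573.2 Hz.
B–C: Beat frequency = 43/10 = 4.3 Hz.
C is above B, so f_C = 573.2 + 4.3 = 577.5 Hz.

577.5 Hz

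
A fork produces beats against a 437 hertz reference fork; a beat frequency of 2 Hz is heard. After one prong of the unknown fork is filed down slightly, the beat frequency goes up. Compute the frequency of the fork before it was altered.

|f − 437| = 2, so the fork was at either 435 Hz or 439 Hz.
Filing a prong removes mass and raises the fork's frequency; the adjustment raises the fork's frequency.
The beat rate rose, so the adjustment moved the fork further from 437 Hz — it was already above the reference.

439 Hz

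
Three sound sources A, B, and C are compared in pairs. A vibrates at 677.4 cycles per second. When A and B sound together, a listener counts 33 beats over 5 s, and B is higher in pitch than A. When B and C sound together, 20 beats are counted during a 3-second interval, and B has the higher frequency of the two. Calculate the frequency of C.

A–B: Beat frequency = 33/5 = 6.6 Hz.
B is above A, so f_B = 677.4 + 6.6 = 684 Hz.
B–C: Beat frequency = 20/3 = 6.6667 Hz.
C is below B, so f_C = 684 − 6.6667 = 677.3333 Hz.

677.3333 Hz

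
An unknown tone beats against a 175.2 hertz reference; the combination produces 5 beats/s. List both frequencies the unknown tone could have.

170.2 Hz or 180.2 Hz

|f − 175.2| = 5, so f = 175.2 ± 5.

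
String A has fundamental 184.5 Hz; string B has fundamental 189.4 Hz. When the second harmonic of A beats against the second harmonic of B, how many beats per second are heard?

Second harmonic of the first: 2·184.5 = 369.0 Hz.
Second harmonic of the second: 2·189.4 = 378.8 Hz.
f_beat = |369.0 − 378.8| = 9.8 Hz.

9.8 Hz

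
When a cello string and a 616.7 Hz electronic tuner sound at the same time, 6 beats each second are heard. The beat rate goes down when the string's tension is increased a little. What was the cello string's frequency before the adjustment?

610.7 Hz

|f − 616.7| = 6, so the cello string was at either 610.7 Hz or 622.7 Hz.
Higher tension means higher frequency; the adjustment raises the cello string's frequency.
The beat rate fell, so the adjustment moved the cello string toward 616.7 Hz — it must have started below the reference.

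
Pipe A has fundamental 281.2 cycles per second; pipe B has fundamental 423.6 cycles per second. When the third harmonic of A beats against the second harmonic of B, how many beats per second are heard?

3.6 Hz

Third harmonic of the first: 3·281.2 = 843.6 Hz.
Second harmonic of the second: 2·423.6 = 847.2 Hz.
f_beat = |843.6 − 847.2| = 3.6 Hz.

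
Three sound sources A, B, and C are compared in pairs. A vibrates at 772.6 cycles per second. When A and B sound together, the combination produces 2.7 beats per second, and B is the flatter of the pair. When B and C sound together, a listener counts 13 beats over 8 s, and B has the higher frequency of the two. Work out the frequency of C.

B is below A, so f_B = 772.6 − 2.7 = 769.9 Hz.
B–C: Beat frequency = 13/8 = 1.625 Hz.
C is below B, so f_C = 769.9 − 1.625 = 768.275 Hz.

768.275 Hz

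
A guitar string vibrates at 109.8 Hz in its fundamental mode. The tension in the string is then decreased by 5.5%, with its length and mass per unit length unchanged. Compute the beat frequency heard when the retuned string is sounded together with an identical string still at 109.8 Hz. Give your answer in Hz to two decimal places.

For a string, f ∝ √T, so the new frequency is 109.8·√0.945 = 106.7378 Hz.
f_beat = |106.7378 − 109.8| = 3.06 Hz.

3.06 Hz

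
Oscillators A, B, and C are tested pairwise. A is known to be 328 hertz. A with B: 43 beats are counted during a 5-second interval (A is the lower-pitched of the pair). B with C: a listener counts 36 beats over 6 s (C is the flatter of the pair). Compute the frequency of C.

A–B: Beat frequency = 43/5 = 8.6 Hz.
B is above A, so f_B = 328 + 8.6 = 336.6 Hz.
B–C: Beat frequency = 36/6 = 6 Hz.
C is below B, so f_C = 336.6 − 6 = 330.6 Hz.

330.6 Hz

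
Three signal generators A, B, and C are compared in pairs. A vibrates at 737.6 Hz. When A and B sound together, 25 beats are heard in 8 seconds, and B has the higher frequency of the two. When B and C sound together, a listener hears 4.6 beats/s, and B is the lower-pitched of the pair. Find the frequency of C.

745.325 Hz

A–B: Beat frequency = 25/8 = 3.125 Hz.
B is above A, so f_B = 737.6 + 3.125 = 740.725 Hz.
C is above B, so f_C = 740.725 + 4.6 = 745.325 Hz.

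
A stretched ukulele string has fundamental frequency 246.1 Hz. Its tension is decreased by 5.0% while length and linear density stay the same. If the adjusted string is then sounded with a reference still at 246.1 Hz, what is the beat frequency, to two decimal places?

For a string, f ∝ √T, so the new frequency is 246.1·√0.950 = 239.8686 Hz.
f_beat = |239.8686 − 246.1| = 6.23 Hz.

6.23 Hz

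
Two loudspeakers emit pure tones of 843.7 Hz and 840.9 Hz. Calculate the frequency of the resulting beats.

2.8 Hz

Beats arise from superposition of two nearby frequencies; the beat rate is |f₁ − f₂|.
|843.7 − 840.9| = 2.8 Hz.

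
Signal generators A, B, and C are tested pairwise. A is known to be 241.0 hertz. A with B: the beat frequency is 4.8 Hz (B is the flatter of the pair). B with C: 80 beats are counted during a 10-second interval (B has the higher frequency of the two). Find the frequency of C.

B is below A, so f_B = 241.0 − 4.8 = 236.2 Hz.
B–C: Beat frequency = 80/10 = 8 Hz.
C is below B, so f_C = 236.2 − 8 = 228.2 Hz.

228.2 Hz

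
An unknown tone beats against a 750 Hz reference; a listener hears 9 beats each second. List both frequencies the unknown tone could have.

|f − 750| = 9, so f = 750 ± 9.

741 Hz or 759 Hz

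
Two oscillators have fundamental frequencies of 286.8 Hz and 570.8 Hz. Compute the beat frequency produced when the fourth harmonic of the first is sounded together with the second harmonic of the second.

5.6 Hz

Fourth harmonic of the first: 4·286.8 = 1147.2 Hz.
Second harmonic of the second: 2·570.8 = 1141.6 Hz.
f_beat = |1147.2 − 1141.6| = 5.6 Hz.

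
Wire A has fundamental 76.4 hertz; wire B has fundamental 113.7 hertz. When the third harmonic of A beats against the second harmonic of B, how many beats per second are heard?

1.8 Hz

Third harmonic of the first: 3·76.4 = 229.2 Hz.
Second harmonic of the second: 2·113.7 = 227.4 Hz.
f_beat = |229.2 − 227.4| = 1.8 Hz.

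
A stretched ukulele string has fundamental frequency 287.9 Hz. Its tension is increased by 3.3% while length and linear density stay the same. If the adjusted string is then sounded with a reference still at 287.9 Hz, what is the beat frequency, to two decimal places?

For a string, f ∝ √T, so the new frequency is 287.9·√1.033 = 292.6118 Hz.
f_beat = |292.6118 − 287.9| = 4.71 Hz.

4.71 Hz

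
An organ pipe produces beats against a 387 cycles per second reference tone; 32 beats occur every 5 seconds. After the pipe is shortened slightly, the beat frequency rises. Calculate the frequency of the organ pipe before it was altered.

Beat frequency = 32/5 = 6.4 Hz.
|f − 387| = 6.4, so the organ pipe was at either 380.6 Hz or 393.4 Hz.
A shorter pipe has a higher fundamental; the adjustment raises the organ pipe's frequency.
The beat rate rose, so the adjustment moved the organ pipe further from 387 Hz — it was already above the reference.

393.4 Hz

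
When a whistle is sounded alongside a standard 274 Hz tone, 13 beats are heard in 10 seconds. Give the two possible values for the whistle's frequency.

Beat frequency = 13/10 = 1.3 Hz.
|f − 274| = 1.3, so f = 274 ± 1.3.

272.7 Hz or 275.3 Hz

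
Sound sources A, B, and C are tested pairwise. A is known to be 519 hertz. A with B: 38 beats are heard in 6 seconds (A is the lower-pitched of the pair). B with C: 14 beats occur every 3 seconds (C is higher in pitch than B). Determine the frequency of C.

A–B: Beat frequency = 38/6 = 6.3333 Hz.
B is above A, so f_B = 519 + 6.3333 = 525.3333 Hz.
B–C: Beat frequency = 14/3 = 4.6667 Hz.
C is above B, so f_C = 525.3333 + 4.6667 = 530 Hz.

530 Hz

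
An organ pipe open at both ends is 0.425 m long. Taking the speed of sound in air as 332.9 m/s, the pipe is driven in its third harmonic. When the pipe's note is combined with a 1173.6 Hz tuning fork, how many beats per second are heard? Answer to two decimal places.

Open pipe: f_n = n·v/(2L) = 3·332.9/(2·0.425) = 1174.9412 Hz.
f_beat = |1174.9412 − 1173.6| = 1.34 Hz.

1.34 Hz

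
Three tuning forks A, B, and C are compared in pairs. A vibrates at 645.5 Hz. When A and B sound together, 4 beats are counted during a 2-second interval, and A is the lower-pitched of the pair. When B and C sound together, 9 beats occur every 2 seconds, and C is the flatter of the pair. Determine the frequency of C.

A–B: Beat frequency = 4/2 = 2 Hz.
B is above A, so f_B = 645.5 + 2 = 647.5 Hz.
B–C: Beat frequency = 9/2 = 4.5 Hz.
C is below B, so f_C = 647.5 − 4.5 = 643 Hz.

643 Hz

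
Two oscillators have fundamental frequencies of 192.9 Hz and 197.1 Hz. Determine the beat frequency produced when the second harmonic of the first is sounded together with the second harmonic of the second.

8.4 Hz

Second harmonic of the first: 2·192.9 = 385.8 Hz.
Second harmonic of the second: 2·197.1 = 394.2 Hz.
f_beat = |385.8 − 394.2| = 8.4 Hz.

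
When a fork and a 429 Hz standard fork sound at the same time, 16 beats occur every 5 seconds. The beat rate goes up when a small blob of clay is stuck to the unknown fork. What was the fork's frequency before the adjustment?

425.8 Hz

Beat frequency = 16/5 = 3.2 Hz.
|f − 429| = 3.2, so the fork was at either 425.8 Hz or 432.2 Hz.
Adding mass to a fork lowers its frequency; the adjustment lowers the fork's frequency.
The beat rate rose, so the adjustment moved the fork further from 429 Hz — it was already below the reference.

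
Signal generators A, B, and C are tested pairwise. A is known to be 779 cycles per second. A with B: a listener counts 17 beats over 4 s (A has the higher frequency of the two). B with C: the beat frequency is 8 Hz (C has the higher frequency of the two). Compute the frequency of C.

782.75 Hz

A–B: Beat frequency = 17/4 = 4.25 Hz.
B is below A, so f_B = 779 − 4.25 = 774.75 Hz.
C is above B, so f_C = 774.75 + 8 = 782.75 Hz.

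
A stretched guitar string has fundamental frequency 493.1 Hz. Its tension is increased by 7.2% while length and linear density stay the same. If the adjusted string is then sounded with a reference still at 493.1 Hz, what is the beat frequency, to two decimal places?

For a string, f ∝ √T, so the new frequency is 493.1·√1.072 = 510.5431 Hz.
f_beat = |510.5431 − 493.1| = 17.44 Hz.

17.44 Hz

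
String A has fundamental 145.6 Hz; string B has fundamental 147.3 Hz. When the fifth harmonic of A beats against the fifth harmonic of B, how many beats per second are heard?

8.5 Hz

Fifth harmonic of the first: 5·145.6 = 728.0 Hz.
Fifth harmonic of the second: 5·147.3 = 736.5 Hz.
f_beat = |728.0 − 736.5| = 8.5 Hz.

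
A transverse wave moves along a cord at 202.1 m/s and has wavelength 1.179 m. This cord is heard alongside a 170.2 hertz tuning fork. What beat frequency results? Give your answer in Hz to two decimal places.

1.22 Hz

Source frequency f = v/λ = 202.1/1.179 = 171.4165 Hz.
f_beat = |171.4165 − 170.2| = 1.22 Hz.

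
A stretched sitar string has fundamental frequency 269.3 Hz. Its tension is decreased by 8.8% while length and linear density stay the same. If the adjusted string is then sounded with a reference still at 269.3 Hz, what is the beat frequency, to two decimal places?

12.12 Hz

For a string, f ∝ √T, so the new frequency is 269.3·√0.912 = 257.1780 Hz.
f_beat = |257.1780 − 269.3| = 12.12 Hz.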